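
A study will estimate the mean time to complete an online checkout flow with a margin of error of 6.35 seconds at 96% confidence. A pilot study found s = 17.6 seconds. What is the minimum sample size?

33

For a mean, the margin of error is E = z·σ/√n, so n = (zσ/E)².
At 96% confidence, z = 2.054.
n = (2.054 × 17.6 / 6.35)² = 32.41
Round up: n = 33.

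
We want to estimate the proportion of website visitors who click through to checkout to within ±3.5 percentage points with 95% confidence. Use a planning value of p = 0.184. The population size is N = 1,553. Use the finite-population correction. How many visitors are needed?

n = 362

For a proportion with margin E = 0.035 at 95% confidence, z = 1.960.
n = p̂(1−p̂)(z/E)² = 0.184 × 0.816 × (1.960/0.035)² = 470.85 — call this n₀.
Finite-population correction with N = 1,553: n = n₀ / (1 + (n₀−1)/N) = 470.85 / 1.303 = 361.36
Round up: n = 362.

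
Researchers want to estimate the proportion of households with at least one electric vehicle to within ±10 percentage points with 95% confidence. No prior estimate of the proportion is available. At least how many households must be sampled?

97

For a proportion with margin E = 0.1 at 95% confidence, z = 1.960.
With no prior estimate, use p = 0.5, which maximizes p(1−p) at 0.25.
n = 0.25 × (z/E)² = 0.25 × (1.960/0.1)² = 96.04
Round up: n = 97.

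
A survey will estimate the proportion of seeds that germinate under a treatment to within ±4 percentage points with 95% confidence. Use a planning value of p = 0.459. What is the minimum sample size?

597

For a proportion with margin E = 0.04 at 95% confidence, z = 1.960.
n = p̂(1−p̂)(z/E)² = 0.459 × 0.541 × (1.960/0.04)² = 596.21
Round up: n = 597.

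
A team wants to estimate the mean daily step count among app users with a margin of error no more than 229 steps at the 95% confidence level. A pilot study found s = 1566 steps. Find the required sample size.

n = 180

For a mean, the margin of error is E = z·σ/√n, so n = (zσ/E)².
At 95% confidence, z = 1.960.
n = (1.960 × 1566 / 229)² = 179.65
Round up: n = 180.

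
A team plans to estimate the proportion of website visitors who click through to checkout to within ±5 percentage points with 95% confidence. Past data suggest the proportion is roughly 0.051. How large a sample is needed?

n = 75

For a proportion with margin E = 0.05 at 95% confidence, z = 1.960.
n = p̂(1−p̂)(z/E)² = 0.051 × 0.949 × (1.960/0.05)² = 74.37
Round up: n = 75.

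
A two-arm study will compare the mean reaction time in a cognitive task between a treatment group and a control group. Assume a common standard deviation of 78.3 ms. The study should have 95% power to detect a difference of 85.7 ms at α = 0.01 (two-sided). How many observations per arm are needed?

For two equal groups, n per group = 2·((z_{α/2} + z_β)·σ/δ)².
z_{α/2} = 2.576; z_β = 1.645 (power 95%).
n = 2 × (4.221 × 78.3 / 85.7)² = 2 × 14.87 = 29.74
Round up: n = 30 per group.

30 per group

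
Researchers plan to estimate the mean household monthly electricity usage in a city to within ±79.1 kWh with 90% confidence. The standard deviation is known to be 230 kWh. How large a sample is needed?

23

For a mean, the margin of error is E = z·σ/√n, so n = (zσ/E)².
At 90% confidence, z = 1.645.
n = (1.645 × 230 / 79.1)² = 22.88
Round up: n = 23.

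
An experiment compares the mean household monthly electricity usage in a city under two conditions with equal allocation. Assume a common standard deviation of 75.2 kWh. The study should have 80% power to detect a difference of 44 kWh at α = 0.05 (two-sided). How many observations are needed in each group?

46 per group

For two equal groups, n per group = 2·((z_{α/2} + z_β)·σ/δ)².
z_{α/2} = 1.960; z_β = 0.842 (power 80%).
n = 2 × (2.802 × 75.2 / 44)² = 2 × 22.93 = 45.86
Round up: n = 46 per group.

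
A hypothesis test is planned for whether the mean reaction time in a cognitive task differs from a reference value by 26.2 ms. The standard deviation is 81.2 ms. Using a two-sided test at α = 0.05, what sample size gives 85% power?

For a one-sample z-test, n = ((z_{α/2} + z_β)·σ/δ)².
z_{α/2} = 1.960 (two-sided α = 0.05); z_β = 1.036 (power 85% → β = 0.15).
n = (2.996 × 81.2 / 26.2)² = 86.22
Round up: n = 87.

87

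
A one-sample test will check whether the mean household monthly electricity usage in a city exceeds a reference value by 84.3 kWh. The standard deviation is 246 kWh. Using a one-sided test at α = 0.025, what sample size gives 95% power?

For a one-sample z-test, n = ((z_α + z_β)·σ/δ)².
z_α = 1.960 (one-sided α = 0.025); z_β = 1.645 (power 95% → β = 0.05).
n = (3.605 × 246 / 84.3)² = 110.67
Round up: n = 111.

111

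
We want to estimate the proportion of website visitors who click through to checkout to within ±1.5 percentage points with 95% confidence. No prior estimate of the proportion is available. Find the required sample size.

4269

For a proportion with margin E = 0.015 at 95% confidence, z = 1.960.
With no prior estimate, use p = 0.5, which maximizes p(1−p) at 0.25.
n = 0.25 × (z/E)² = 0.25 × (1.960/0.015)² = 4268.44
Round up: n = 4269.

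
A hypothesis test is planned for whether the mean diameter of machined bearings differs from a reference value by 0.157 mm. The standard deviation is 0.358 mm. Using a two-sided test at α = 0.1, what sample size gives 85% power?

For a one-sample z-test, n = ((z_{α/2} + z_β)·σ/δ)².
z_{α/2} = 1.645 (two-sided α = 0.1); z_β = 1.036 (power 85% → β = 0.15).
n = (2.681 × 0.358 / 0.157)² = 37.37
Round up: n = 38.

38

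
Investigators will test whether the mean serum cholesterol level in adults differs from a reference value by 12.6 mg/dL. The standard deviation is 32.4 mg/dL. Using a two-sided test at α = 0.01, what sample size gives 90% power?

n = 99

For a one-sample z-test, n = ((z_{α/2} + z_β)·σ/δ)².
z_{α/2} = 2.576 (two-sided α = 0.01); z_β = 1.282 (power 90% → β = 0.1).
n = (3.858 × 32.4 / 12.6)² = 98.42
Round up: n = 99.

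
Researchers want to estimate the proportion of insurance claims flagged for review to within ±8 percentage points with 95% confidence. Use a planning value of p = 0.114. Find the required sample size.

61

For a proportion with margin E = 0.08 at 95% confidence, z = 1.960.
n = p̂(1−p̂)(z/E)² = 0.114 × 0.886 × (1.960/0.08)² = 60.63
Round up: n = 61.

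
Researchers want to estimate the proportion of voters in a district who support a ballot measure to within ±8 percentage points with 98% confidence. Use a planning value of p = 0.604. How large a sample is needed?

203

For a proportion with margin E = 0.08 at 98% confidence, z = 2.326.
n = p̂(1−p̂)(z/E)² = 0.604 × 0.396 × (2.326/0.08)² = 202.20
Round up: n = 203.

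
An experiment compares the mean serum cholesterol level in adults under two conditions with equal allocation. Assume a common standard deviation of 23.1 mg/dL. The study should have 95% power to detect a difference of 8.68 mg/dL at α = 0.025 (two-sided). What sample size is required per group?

214 per group

For two equal groups, n per group = 2·((z_{α/2} + z_β)·σ/δ)².
z_{α/2} = 2.241; z_β = 1.645 (power 95%).
n = 2 × (3.886 × 23.1 / 8.68)² = 2 × 106.95 = 213.90
Round up: n = 214 per group.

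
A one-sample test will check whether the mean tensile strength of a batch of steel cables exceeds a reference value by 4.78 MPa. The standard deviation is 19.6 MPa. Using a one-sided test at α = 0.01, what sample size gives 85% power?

191

For a one-sample z-test, n = ((z_α + z_β)·σ/δ)².
z_α = 2.326 (one-sided α = 0.01); z_β = 1.036 (power 85% → β = 0.15).
n = (3.362 × 19.6 / 4.78)² = 190.04
Round up: n = 191.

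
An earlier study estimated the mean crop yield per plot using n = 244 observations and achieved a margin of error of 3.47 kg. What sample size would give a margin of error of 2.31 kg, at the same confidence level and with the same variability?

Margin of error scales as 1/√n, so n₂ = n₁·(E₁/E₂)².
n₂ = 244 × (3.47/2.31)² = 244 × 2.256 = 550.46
Round up: n₂ = 551.

551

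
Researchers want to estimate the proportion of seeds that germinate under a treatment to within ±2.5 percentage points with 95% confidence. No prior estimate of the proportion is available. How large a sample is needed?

For a proportion with margin E = 0.025 at 95% confidence, z = 1.960.
With no prior estimate, use p = 0.5, which maximizes p(1−p) at 0.25.
n = 0.25 × (z/E)² = 0.25 × (1.960/0.025)² = 1536.64
Round up: n = 1537.

n = 1537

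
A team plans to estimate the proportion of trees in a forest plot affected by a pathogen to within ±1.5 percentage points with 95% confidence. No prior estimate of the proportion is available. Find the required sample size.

4269

For a proportion with margin E = 0.015 at 95% confidence, z = 1.960.
With no prior estimate, use p = 0.5, which maximizes p(1−p) at 0.25.
n = 0.25 × (z/E)² = 0.25 × (1.960/0.015)² = 4268.44
Round up: n = 4269.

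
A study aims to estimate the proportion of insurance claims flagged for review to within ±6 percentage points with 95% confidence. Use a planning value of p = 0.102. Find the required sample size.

n = 98

For a proportion with margin E = 0.06 at 95% confidence, z = 1.960.
n = p̂(1−p̂)(z/E)² = 0.102 × 0.898 × (1.960/0.06)² = 97.74
Round up: n = 98.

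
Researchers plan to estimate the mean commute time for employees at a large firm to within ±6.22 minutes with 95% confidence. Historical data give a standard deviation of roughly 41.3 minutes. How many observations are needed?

For a mean, the margin of error is E = z·σ/√n, so n = (zσ/E)².
At 95% confidence, z = 1.960.
n = (1.960 × 41.3 / 6.22)² = 169.37
Round up: n = 170.

170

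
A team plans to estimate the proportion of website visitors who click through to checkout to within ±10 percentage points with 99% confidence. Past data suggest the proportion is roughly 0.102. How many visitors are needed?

For a proportion with margin E = 0.1 at 99% confidence, z = 2.576.
n = p̂(1−p̂)(z/E)² = 0.102 × 0.898 × (2.576/0.1)² = 60.78
Round up: n = 61.

61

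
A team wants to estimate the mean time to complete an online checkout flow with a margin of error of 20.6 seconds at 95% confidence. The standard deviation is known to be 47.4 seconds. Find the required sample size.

n = 21

For a mean, the margin of error is E = z·σ/√n, so n = (zσ/E)².
At 95% confidence, z = 1.960.
n = (1.960 × 47.4 / 20.6)² = 20.34
Round up: n = 21.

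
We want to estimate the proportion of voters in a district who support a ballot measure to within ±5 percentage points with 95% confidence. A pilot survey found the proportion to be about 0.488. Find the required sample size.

For a proportion with margin E = 0.05 at 95% confidence, z = 1.960.
n = p̂(1−p̂)(z/E)² = 0.488 × 0.512 × (1.960/0.05)² = 383.94
Round up: n = 384.

384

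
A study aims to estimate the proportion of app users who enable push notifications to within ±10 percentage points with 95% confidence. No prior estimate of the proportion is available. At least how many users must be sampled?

For a proportion with margin E = 0.1 at 95% confidence, z = 1.960.
With no prior estimate, use p = 0.5, which maximizes p(1−p) at 0.25.
n = 0.25 × (z/E)² = 0.25 × (1.960/0.1)² = 96.04
Round up: n = 97.

97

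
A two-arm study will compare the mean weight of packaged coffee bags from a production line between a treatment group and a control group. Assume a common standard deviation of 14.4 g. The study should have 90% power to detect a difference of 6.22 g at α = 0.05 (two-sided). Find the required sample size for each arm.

113 per group

For two equal groups, n per group = 2·((z_{α/2} + z_β)·σ/δ)².
z_{α/2} = 1.960; z_β = 1.282 (power 90%).
n = 2 × (3.242 × 14.4 / 6.22)² = 2 × 56.33 = 112.66
Round up: n = 113 per group.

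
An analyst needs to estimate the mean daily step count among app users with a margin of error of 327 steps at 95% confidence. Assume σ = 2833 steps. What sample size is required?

289

For a mean, the margin of error is E = z·σ/√n, so n = (zσ/E)².
At 95% confidence, z = 1.960.
n = (1.960 × 2833 / 327)² = 288.34
Round up: n = 289.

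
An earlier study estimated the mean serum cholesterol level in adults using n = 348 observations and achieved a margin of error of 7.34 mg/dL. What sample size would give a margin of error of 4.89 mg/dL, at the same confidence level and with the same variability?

785

Margin of error scales as 1/√n, so n₂ = n₁·(E₁/E₂)².
n₂ = 348 × (7.34/4.89)² = 348 × 2.253 = 784.04
Round up: n₂ = 785.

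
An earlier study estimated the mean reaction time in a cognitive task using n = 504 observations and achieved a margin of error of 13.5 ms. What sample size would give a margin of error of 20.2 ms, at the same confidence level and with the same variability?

226

Margin of error scales as 1/√n, so n₂ = n₁·(E₁/E₂)².
n₂ = 504 × (13.5/20.2)² = 504 × 0.4466 = 225.09
Round up: n₂ = 226.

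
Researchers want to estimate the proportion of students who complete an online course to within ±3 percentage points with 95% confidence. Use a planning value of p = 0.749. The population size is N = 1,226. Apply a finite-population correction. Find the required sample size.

n = 486

For a proportion with margin E = 0.03 at 95% confidence, z = 1.960.
n = p̂(1−p̂)(z/E)² = 0.749 × 0.251 × (1.960/0.03)² = 802.46 — call this n₀.
Finite-population correction with N = 1,226: n = n₀ / (1 + (n₀−1)/N) = 802.46 / 1.654 = 485.16
Round up: n = 486.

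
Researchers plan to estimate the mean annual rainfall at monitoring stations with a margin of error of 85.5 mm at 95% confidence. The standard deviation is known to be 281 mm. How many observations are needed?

For a mean, the margin of error is E = z·σ/√n, so n = (zσ/E)².
At 95% confidence, z = 1.960.
n = (1.960 × 281 / 85.5)² = 41.49
Round up: n = 42.

42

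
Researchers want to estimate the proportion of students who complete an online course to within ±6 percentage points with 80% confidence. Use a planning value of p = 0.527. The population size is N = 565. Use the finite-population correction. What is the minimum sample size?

n = 95

For a proportion with margin E = 0.06 at 80% confidence, z = 1.282.
n = p̂(1−p̂)(z/E)² = 0.527 × 0.473 × (1.282/0.06)² = 113.80 — call this n₀.
Finite-population correction with N = 565: n = n₀ / (1 + (n₀−1)/N) = 113.80 / 1.2 = 94.83
Round up: n = 95.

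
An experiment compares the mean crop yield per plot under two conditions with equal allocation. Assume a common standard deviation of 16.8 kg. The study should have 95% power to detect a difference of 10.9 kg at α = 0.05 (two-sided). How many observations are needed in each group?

62 per group

For two equal groups, n per group = 2·((z_{α/2} + z_β)·σ/δ)².
z_{α/2} = 1.960; z_β = 1.645 (power 95%).
n = 2 × (3.605 × 16.8 / 10.9)² = 2 × 30.87 = 61.74
Round up: n = 62 per group.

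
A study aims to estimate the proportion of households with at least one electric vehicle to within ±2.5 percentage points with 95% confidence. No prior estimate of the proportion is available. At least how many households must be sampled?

n = 1537

For a proportion with margin E = 0.025 at 95% confidence, z = 1.960.
With no prior estimate, use p = 0.5, which maximizes p(1−p) at 0.25.
n = 0.25 × (z/E)² = 0.25 × (1.960/0.025)² = 1536.64
Round up: n = 1537.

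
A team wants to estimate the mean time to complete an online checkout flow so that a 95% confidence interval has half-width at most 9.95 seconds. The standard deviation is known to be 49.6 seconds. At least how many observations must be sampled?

96

For a mean, the margin of error is E = z·σ/√n, so n = (zσ/E)².
At 95% confidence, z = 1.960.
n = (1.960 × 49.6 / 9.95)² = 95.46
Round up: n = 96.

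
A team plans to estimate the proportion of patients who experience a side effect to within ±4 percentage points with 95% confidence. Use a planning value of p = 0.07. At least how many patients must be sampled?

157

For a proportion with margin E = 0.04 at 95% confidence, z = 1.960.
n = p̂(1−p̂)(z/E)² = 0.07 × 0.93 × (1.960/0.04)² = 156.31
Round up: n = 157.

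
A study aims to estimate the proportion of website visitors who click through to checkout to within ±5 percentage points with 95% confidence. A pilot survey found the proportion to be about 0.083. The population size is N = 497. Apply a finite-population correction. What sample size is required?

95

For a proportion with margin E = 0.05 at 95% confidence, z = 1.960.
n = p̂(1−p̂)(z/E)² = 0.083 × 0.917 × (1.960/0.05)² = 116.96 — call this n₀.
Finite-population correction with N = 497: n = n₀ / (1 + (n₀−1)/N) = 116.96 / 1.233 = 94.86
Round up: n = 95.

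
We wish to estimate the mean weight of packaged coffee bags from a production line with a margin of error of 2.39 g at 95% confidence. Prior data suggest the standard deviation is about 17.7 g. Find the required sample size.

n = 211

For a mean, the margin of error is E = z·σ/√n, so n = (zσ/E)².
At 95% confidence, z = 1.960.
n = (1.960 × 17.7 / 2.39)² = 210.70
Round up: n = 211.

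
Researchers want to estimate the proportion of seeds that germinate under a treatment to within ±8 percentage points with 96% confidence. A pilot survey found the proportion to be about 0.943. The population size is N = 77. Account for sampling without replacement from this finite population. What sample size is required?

For a proportion with margin E = 0.08 at 96% confidence, z = 2.054.
n = p̂(1−p̂)(z/E)² = 0.943 × 0.057 × (2.054/0.08)² = 35.43 — call this n₀.
Finite-population correction with N = 77: n = n₀ / (1 + (n₀−1)/N) = 35.43 / 1.447 = 24.49
Round up: n = 25.

25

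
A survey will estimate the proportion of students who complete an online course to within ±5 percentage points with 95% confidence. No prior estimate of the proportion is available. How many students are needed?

385

For a proportion with margin E = 0.05 at 95% confidence, z = 1.960.
With no prior estimate, use p = 0.5, which maximizes p(1−p) at 0.25.
n = 0.25 × (z/E)² = 0.25 × (1.960/0.05)² = 384.16
Round up: n = 385.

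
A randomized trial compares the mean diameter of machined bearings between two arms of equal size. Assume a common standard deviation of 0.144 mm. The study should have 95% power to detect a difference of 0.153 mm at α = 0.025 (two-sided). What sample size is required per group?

For two equal groups, n per group = 2·((z_{α/2} + z_β)·σ/δ)².
z_{α/2} = 2.241; z_β = 1.645 (power 95%).
n = 2 × (3.886 × 0.144 / 0.153)² = 2 × 13.38 = 26.76
Round up: n = 27 per group.

27 per group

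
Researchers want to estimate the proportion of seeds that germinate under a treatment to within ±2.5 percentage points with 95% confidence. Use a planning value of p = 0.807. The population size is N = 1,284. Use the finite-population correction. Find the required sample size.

For a proportion with margin E = 0.025 at 95% confidence, z = 1.960.
n = p̂(1−p̂)(z/E)² = 0.807 × 0.193 × (1.960/0.025)² = 957.33 — call this n₀.
Finite-population correction with N = 1,284: n = n₀ / (1 + (n₀−1)/N) = 957.33 / 1.745 = 548.61
Round up: n = 549.

549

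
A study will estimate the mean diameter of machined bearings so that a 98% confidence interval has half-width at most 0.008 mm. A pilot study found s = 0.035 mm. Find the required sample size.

For a mean, the margin of error is E = z·σ/√n, so n = (zσ/E)².
At 98% confidence, z = 2.326.
n = (2.326 × 0.035 / 0.008)² = 103.56
Round up: n = 104.

104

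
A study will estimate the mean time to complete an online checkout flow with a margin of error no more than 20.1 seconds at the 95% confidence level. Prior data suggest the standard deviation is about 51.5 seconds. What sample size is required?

26

For a mean, the margin of error is E = z·σ/√n, so n = (zσ/E)².
At 95% confidence, z = 1.960.
n = (1.960 × 51.5 / 20.1)² = 25.22
Round up: n = 26.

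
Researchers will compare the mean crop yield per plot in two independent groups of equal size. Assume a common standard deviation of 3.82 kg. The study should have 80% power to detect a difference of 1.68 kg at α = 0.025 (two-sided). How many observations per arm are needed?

99 per group

For two equal groups, n per group = 2·((z_{α/2} + z_β)·σ/δ)².
z_{α/2} = 2.241; z_β = 0.842 (power 80%).
n = 2 × (3.083 × 3.82 / 1.68)² = 2 × 49.14 = 98.28
Round up: n = 99 per group.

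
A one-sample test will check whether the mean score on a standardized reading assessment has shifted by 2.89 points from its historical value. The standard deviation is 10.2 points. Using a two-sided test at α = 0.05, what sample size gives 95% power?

162

For a one-sample z-test, n = ((z_{α/2} + z_β)·σ/δ)².
z_{α/2} = 1.960 (two-sided α = 0.05); z_β = 1.645 (power 95% → β = 0.05).
n = (3.605 × 10.2 / 2.89)² = 161.89
Round up: n = 162.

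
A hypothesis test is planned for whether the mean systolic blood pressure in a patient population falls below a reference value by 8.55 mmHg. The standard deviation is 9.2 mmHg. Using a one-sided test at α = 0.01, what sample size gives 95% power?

For a one-sample z-test, n = ((z_α + z_β)·σ/δ)².
z_α = 2.326 (one-sided α = 0.01); z_β = 1.645 (power 95% → β = 0.05).
n = (3.971 × 9.2 / 8.55)² = 18.26
Round up: n = 19.

n = 19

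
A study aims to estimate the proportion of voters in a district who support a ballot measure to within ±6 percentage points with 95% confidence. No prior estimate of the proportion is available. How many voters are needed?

For a proportion with margin E = 0.06 at 95% confidence, z = 1.960.
With no prior estimate, use p = 0.5, which maximizes p(1−p) at 0.25.
n = 0.25 × (z/E)² = 0.25 × (1.960/0.06)² = 266.78
Round up: n = 267.

267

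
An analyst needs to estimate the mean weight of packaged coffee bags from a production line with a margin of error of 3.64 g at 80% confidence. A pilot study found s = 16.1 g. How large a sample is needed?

For a mean, the margin of error is E = z·σ/√n, so n = (zσ/E)².
At 80% confidence, z = 1.282.
n = (1.282 × 16.1 / 3.64)² = 32.15
Round up: n = 33.

33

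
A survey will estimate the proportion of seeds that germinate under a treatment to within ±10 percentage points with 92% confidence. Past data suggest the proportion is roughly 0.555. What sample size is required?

For a proportion with margin E = 0.1 at 92% confidence, z = 1.751.
n = p̂(1−p̂)(z/E)² = 0.555 × 0.445 × (1.751/0.1)² = 75.72
Round up: n = 76.

76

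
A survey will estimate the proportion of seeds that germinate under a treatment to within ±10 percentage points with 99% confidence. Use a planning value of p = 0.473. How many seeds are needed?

166

For a proportion with margin E = 0.1 at 99% confidence, z = 2.576.
n = p̂(1−p̂)(z/E)² = 0.473 × 0.527 × (2.576/0.1)² = 165.41
Round up: n = 166.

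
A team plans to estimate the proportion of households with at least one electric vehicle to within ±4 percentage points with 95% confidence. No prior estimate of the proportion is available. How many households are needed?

For a proportion with margin E = 0.04 at 95% confidence, z = 1.960.
With no prior estimate, use p = 0.5, which maximizes p(1−p) at 0.25.
n = 0.25 × (z/E)² = 0.25 × (1.960/0.04)² = 600.25
Round up: n = 601.

n = 601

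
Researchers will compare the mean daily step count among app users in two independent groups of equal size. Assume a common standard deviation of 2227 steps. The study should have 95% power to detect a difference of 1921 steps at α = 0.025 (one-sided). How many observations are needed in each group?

For two equal groups, n per group = 2·((z_α + z_β)·σ/δ)².
z_α = 1.960; z_β = 1.645 (power 95%).
n = 2 × (3.605 × 2227 / 1921)² = 2 × 17.47 = 34.94
Round up: n = 35 per group.

35 per group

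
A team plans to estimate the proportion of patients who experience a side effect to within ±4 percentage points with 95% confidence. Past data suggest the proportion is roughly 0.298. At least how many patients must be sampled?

503

For a proportion with margin E = 0.04 at 95% confidence, z = 1.960.
n = p̂(1−p̂)(z/E)² = 0.298 × 0.702 × (1.960/0.04)² = 502.28
Round up: n = 503.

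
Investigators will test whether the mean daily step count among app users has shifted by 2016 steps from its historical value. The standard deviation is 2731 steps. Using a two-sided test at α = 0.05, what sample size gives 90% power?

20

For a one-sample z-test, n = ((z_{α/2} + z_β)·σ/δ)².
z_{α/2} = 1.960 (two-sided α = 0.05); z_β = 1.282 (power 90% → β = 0.1).
n = (3.242 × 2731 / 2016)² = 19.29
Round up: n = 20.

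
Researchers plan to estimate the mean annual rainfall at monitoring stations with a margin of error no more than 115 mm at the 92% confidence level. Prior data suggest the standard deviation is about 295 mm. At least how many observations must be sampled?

For a mean, the margin of error is E = z·σ/√n, so n = (zσ/E)².
At 92% confidence, z = 1.751.
n = (1.751 × 295 / 115)² = 20.18
Round up: n = 21.

n = 21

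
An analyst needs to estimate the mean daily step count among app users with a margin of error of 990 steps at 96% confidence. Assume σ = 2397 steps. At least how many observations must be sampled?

For a mean, the margin of error is E = z·σ/√n, so n = (zσ/E)².
At 96% confidence, z = 2.054.
n = (2.054 × 2397 / 990)² = 24.73
Round up: n = 25.

25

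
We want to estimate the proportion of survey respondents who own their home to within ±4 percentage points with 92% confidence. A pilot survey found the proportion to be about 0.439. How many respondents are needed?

472

For a proportion with margin E = 0.04 at 92% confidence, z = 1.751.
n = p̂(1−p̂)(z/E)² = 0.439 × 0.561 × (1.751/0.04)² = 471.93
Round up: n = 472.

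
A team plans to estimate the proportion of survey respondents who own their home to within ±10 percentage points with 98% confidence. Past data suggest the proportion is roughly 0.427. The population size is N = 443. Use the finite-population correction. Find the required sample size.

For a proportion with margin E = 0.1 at 98% confidence, z = 2.326.
n = p̂(1−p̂)(z/E)² = 0.427 × 0.573 × (2.326/0.1)² = 132.37 — call this n₀.
Finite-population correction with N = 443: n = n₀ / (1 + (n₀−1)/N) = 132.37 / 1.297 = 102.06
Round up: n = 103.

103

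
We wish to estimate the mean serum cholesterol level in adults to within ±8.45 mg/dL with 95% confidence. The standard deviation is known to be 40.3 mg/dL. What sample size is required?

88

For a mean, the margin of error is E = z·σ/√n, so n = (zσ/E)².
At 95% confidence, z = 1.960.
n = (1.960 × 40.3 / 8.45)² = 87.38
Round up: n = 88.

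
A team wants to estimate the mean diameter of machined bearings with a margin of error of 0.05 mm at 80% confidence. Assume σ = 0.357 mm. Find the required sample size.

n = 84

For a mean, the margin of error is E = z·σ/√n, so n = (zσ/E)².
At 80% confidence, z = 1.282.
n = (1.282 × 0.357 / 0.05)² = 83.79
Round up: n = 84.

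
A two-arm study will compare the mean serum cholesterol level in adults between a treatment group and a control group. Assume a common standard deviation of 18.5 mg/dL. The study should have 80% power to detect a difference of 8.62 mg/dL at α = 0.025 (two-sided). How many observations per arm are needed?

For two equal groups, n per group = 2·((z_{α/2} + z_β)·σ/δ)².
z_{α/2} = 2.241; z_β = 0.842 (power 80%).
n = 2 × (3.083 × 18.5 / 8.62)² = 2 × 43.78 = 87.56
Round up: n = 88 per group.

88 per group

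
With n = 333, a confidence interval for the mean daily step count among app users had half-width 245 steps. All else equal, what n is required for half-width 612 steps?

54

Margin of error scales as 1/√n, so n₂ = n₁·(E₁/E₂)².
n₂ = 333 × (245/612)² = 333 × 0.1603 = 53.38
Round up: n₂ = 54.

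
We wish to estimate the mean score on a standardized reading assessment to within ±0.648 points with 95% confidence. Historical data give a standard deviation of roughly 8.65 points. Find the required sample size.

685

For a mean, the margin of error is E = z·σ/√n, so n = (zσ/E)².
At 95% confidence, z = 1.960.
n = (1.960 × 8.65 / 0.648)² = 684.53
Round up: n = 685.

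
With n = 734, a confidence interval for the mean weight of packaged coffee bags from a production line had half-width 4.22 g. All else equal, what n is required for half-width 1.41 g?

6575

Margin of error scales as 1/√n, so n₂ = n₁·(E₁/E₂)².
n₂ = 734 × (4.22/1.41)² = 734 × 8.957 = 6574.44
Round up: n₂ = 6575.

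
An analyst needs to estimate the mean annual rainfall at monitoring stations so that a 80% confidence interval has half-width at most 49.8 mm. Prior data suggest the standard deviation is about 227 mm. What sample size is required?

For a mean, the margin of error is E = z·σ/√n, so n = (zσ/E)².
At 80% confidence, z = 1.282.
n = (1.282 × 227 / 49.8)² = 34.15
Round up: n = 35.

35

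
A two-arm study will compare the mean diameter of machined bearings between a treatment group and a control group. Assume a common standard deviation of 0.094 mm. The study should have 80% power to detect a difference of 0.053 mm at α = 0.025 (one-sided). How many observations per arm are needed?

50 per group

For two equal groups, n per group = 2·((z_α + z_β)·σ/δ)².
z_α = 1.960; z_β = 0.842 (power 80%).
n = 2 × (2.802 × 0.094 / 0.053)² = 2 × 24.70 = 49.40
Round up: n = 50 per group.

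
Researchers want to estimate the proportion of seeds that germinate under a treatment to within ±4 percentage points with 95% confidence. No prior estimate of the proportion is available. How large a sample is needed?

601

For a proportion with margin E = 0.04 at 95% confidence, z = 1.960.
With no prior estimate, use p = 0.5, which maximizes p(1−p) at 0.25.
n = 0.25 × (z/E)² = 0.25 × (1.960/0.04)² = 600.25
Round up: n = 601.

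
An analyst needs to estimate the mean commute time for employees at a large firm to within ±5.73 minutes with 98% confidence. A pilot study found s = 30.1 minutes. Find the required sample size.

For a mean, the margin of error is E = z·σ/√n, so n = (zσ/E)².
At 98% confidence, z = 2.326.
n = (2.326 × 30.1 / 5.73)² = 149.29
Round up: n = 150.

n = 150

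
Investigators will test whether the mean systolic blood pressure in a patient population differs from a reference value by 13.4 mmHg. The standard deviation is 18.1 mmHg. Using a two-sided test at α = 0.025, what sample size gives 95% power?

28

For a one-sample z-test, n = ((z_{α/2} + z_β)·σ/δ)².
z_{α/2} = 2.241 (two-sided α = 0.025); z_β = 1.645 (power 95% → β = 0.05).
n = (3.886 × 18.1 / 13.4)² = 27.55
Round up: n = 28.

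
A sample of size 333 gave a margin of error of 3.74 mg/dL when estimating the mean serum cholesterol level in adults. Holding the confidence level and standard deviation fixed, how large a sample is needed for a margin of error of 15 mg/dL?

Margin of error scales as 1/√n, so n₂ = n₁·(E₁/E₂)².
n₂ = 333 × (3.74/15)² = 333 × 0.06217 = 20.70
Round up: n₂ = 21.

n = 21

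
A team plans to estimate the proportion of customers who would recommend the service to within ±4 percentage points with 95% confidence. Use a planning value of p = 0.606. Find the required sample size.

For a proportion with margin E = 0.04 at 95% confidence, z = 1.960.
n = p̂(1−p̂)(z/E)² = 0.606 × 0.394 × (1.960/0.04)² = 573.27
Round up: n = 574.

574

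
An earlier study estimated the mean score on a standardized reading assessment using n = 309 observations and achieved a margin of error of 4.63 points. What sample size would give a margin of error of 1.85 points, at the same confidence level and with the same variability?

Margin of error scales as 1/√n, so n₂ = n₁·(E₁/E₂)².
n₂ = 309 × (4.63/1.85)² = 309 × 6.264 = 1935.58
Round up: n₂ = 1936.

1936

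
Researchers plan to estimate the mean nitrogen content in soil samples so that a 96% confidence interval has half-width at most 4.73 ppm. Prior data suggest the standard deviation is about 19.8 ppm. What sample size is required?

For a mean, the margin of error is E = z·σ/√n, so n = (zσ/E)².
At 96% confidence, z = 2.054.
n = (2.054 × 19.8 / 4.73)² = 73.93
Round up: n = 74.

74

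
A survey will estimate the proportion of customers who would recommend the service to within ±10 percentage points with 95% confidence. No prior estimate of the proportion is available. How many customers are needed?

For a proportion with margin E = 0.1 at 95% confidence, z = 1.960.
With no prior estimate, use p = 0.5, which maximizes p(1−p) at 0.25.
n = 0.25 × (z/E)² = 0.25 × (1.960/0.1)² = 96.04
Round up: n = 97.

97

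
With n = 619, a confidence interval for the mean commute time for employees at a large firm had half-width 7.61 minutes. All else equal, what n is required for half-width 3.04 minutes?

3879

Margin of error scales as 1/√n, so n₂ = n₁·(E₁/E₂)².
n₂ = 619 × (7.61/3.04)² = 619 × 6.266 = 3878.65
Round up: n₂ = 3879.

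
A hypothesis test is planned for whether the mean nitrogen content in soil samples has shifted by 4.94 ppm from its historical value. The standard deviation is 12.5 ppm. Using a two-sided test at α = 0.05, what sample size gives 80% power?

For a one-sample z-test, n = ((z_{α/2} + z_β)·σ/δ)².
z_{α/2} = 1.960 (two-sided α = 0.05); z_β = 0.842 (power 80% → β = 0.2).
n = (2.802 × 12.5 / 4.94)² = 50.27
Round up: n = 51.

51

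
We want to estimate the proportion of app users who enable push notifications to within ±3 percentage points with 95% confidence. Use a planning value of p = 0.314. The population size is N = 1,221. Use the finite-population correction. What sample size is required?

n = 525

For a proportion with margin E = 0.03 at 95% confidence, z = 1.960.
n = p̂(1−p̂)(z/E)² = 0.314 × 0.686 × (1.960/0.03)² = 919.44 — call this n₀.
Finite-population correction with N = 1,221: n = n₀ / (1 + (n₀−1)/N) = 919.44 / 1.752 = 524.79
Round up: n = 525.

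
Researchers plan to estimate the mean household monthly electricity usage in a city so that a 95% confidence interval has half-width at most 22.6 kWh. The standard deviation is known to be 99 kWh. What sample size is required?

74

For a mean, the margin of error is E = z·σ/√n, so n = (zσ/E)².
At 95% confidence, z = 1.960.
n = (1.960 × 99 / 22.6)² = 73.72
Round up: n = 74.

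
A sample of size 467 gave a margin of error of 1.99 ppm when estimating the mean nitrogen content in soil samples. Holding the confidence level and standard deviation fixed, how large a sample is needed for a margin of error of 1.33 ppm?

Margin of error scales as 1/√n, so n₂ = n₁·(E₁/E₂)².
n₂ = 467 × (1.99/1.33)² = 467 × 2.239 = 1045.61
Round up: n₂ = 1046.

n = 1046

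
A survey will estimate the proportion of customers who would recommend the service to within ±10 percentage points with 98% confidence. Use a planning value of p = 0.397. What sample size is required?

For a proportion with margin E = 0.1 at 98% confidence, z = 2.326.
n = p̂(1−p̂)(z/E)² = 0.397 × 0.603 × (2.326/0.1)² = 129.52
Round up: n = 130.

n = 130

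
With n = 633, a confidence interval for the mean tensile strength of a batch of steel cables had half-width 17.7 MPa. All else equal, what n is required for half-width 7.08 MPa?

3957

Margin of error scales as 1/√n, so n₂ = n₁·(E₁/E₂)².
n₂ = 633 × (17.7/7.08)² = 633 × 6.25 = 3956.25
Round up: n₂ = 3957.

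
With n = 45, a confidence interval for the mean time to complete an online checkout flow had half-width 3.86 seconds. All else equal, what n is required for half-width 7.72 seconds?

12

Margin of error scales as 1/√n, so n₂ = n₁·(E₁/E₂)².
n₂ = 45 × (3.86/7.72)² = 45 × 0.25 = 11.25
Round up: n₂ = 12.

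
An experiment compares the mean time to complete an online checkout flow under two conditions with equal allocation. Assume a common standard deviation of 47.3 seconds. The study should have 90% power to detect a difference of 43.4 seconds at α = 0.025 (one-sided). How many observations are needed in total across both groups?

50 total

For two equal groups, n per group = 2·((z_α + z_β)·σ/δ)².
z_α = 1.960; z_β = 1.282 (power 90%).
n = 2 × (3.242 × 47.3 / 43.4)² = 2 × 12.48 = 24.96
Round up: n = 25 per group.
Total across both groups: 2 × 25 = 50.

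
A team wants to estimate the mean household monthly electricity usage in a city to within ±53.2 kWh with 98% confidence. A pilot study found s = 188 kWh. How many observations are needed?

For a mean, the margin of error is E = z·σ/√n, so n = (zσ/E)².
At 98% confidence, z = 2.326.
n = (2.326 × 188 / 53.2)² = 67.56
Round up: n = 68.

68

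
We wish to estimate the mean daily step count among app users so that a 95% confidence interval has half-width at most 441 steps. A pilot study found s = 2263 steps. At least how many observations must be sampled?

102

For a mean, the margin of error is E = z·σ/√n, so n = (zσ/E)².
At 95% confidence, z = 1.960.
n = (1.960 × 2263 / 441)² = 101.16
Round up: n = 102.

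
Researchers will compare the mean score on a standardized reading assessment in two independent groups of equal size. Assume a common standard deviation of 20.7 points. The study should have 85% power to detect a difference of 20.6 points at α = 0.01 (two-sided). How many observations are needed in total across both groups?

54 total

For two equal groups, n per group = 2·((z_{α/2} + z_β)·σ/δ)².
z_{α/2} = 2.576; z_β = 1.036 (power 85%).
n = 2 × (3.612 × 20.7 / 20.6)² = 2 × 13.17 = 26.34
Round up: n = 27 per group.
Total across both groups: 2 × 27 = 54.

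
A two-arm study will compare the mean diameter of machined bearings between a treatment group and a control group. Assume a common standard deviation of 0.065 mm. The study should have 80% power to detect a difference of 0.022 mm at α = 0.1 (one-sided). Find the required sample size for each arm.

79 per group

For two equal groups, n per group = 2·((z_α + z_β)·σ/δ)².
z_α = 1.282; z_β = 0.842 (power 80%).
n = 2 × (2.124 × 0.065 / 0.022)² = 2 × 39.38 = 78.76
Round up: n = 79 per group.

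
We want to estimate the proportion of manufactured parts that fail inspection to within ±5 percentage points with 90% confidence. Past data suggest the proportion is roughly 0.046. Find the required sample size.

48

For a proportion with margin E = 0.05 at 90% confidence, z = 1.645.
n = p̂(1−p̂)(z/E)² = 0.046 × 0.954 × (1.645/0.05)² = 47.50
Round up: n = 48.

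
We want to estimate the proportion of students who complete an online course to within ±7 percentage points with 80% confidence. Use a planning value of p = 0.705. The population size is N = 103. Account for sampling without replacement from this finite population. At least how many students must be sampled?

For a proportion with margin E = 0.07 at 80% confidence, z = 1.282.
n = p̂(1−p̂)(z/E)² = 0.705 × 0.295 × (1.282/0.07)² = 69.76 — call this n₀.
Finite-population correction with N = 103: n = n₀ / (1 + (n₀−1)/N) = 69.76 / 1.668 = 41.82
Round up: n = 42.

42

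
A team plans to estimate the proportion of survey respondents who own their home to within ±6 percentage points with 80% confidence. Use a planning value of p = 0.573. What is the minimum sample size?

112

For a proportion with margin E = 0.06 at 80% confidence, z = 1.282.
n = p̂(1−p̂)(z/E)² = 0.573 × 0.427 × (1.282/0.06)² = 111.70
Round up: n = 112.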